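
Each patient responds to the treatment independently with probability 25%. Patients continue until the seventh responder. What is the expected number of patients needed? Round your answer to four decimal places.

28.0000

Y = total patients until the seventh success; negative binomial with r=7, p=0.25.
E[Y] = r / p = 7 / 0.25 = 28.000000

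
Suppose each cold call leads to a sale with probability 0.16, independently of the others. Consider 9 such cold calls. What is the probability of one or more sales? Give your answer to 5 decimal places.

0.79178

P(at least one) = 1 − P(none) = 1 − (1 − 0.16)^9
= 1 − 0.2082157 = 0.7917843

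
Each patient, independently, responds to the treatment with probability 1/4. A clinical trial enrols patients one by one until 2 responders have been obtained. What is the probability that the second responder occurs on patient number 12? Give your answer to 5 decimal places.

0.03872

Y = trial on which the second success occurs; negative binomial, r=2, p=0.25.
P(Y=12) = C(11,1) · p^2 · (1−p)^10
= 11 · 0.0625 · 0.056314 = 0.0387155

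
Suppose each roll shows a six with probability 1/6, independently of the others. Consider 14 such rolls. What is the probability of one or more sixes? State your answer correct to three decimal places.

0.922

P(at least one) = 1 − P(none) = 1 − (1 − 0.166667)^14
= 1 − 0.07789 = 0.92211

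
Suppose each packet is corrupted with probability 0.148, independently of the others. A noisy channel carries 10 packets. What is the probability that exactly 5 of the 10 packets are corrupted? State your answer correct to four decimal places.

0.0080

X ~ Binomial(n=10, p=0.148).
P(X=5) = C(10,5) · p^5 · (1−p)^5
= 252 · 7.1008e-05 · 0.44895 = 0.008034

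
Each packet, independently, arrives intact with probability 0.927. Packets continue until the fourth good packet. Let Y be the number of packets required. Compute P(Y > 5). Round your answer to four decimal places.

Needing more than 5 packets ⇔ fewer than 4 successes in the first 5. With X ~ Binomial(5, 0.927), P(Y > 5) = P(X ≤ 3).
  k=0: C(5,0)·0.927^0·0.073^5 = 0.000002
  k=1: C(5,1)·0.927^1·0.073^4 = 0.000132
  k=2: C(5,2)·0.927^2·0.073^3 = 0.003343
  k=3: C(5,3)·0.927^3·0.073^2 = 0.042451
P(X ≤ 3) = 0.045927

0.0459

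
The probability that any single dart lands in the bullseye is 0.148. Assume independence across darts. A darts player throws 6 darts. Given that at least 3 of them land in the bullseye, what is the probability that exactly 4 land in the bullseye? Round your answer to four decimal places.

0.1143

X ~ Binomial(6, 0.148). Want P(X=4 | X≥3) = P(X=4) / P(X≥3).
P(X=4) = C(6,4)·0.148^4·0.852^2 = 0.005224
P(X≥3) = 1 − 0.382505 − 0.398668 − 0.173130 = 0.045697
Ratio = 0.005224 / 0.045697 = 0.114323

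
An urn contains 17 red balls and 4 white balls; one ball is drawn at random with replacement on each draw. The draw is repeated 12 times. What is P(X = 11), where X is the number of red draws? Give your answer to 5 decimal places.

0.22364

X ~ Binomial(n=12, p=0.809524).
P(X=11) = C(12,11) · p^11 · (1−p)^1
= 12 · 0.097842 · 0.19048 = 0.2236392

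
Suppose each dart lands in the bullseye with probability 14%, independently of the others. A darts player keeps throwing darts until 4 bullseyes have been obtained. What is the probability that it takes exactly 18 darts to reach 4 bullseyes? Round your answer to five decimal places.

Y = trial on which the fourth success occurs; negative binomial, r=4, p=0.14.
P(Y=18) = C(17,3) · p^4 · (1−p)^14
= 680 · 0.00038416 · 0.12105 = 0.0316227

0.03162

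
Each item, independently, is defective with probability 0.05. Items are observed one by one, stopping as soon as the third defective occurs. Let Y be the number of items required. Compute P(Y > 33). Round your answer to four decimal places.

0.7728

Needing more than 33 items ⇔ fewer than 3 successes in the first 33. With X ~ Binomial(33, 0.05), P(Y > 33) = P(X ≤ 2).
  k=0: C(33,0)·0.05^0·0.95^33 = 0.184026
  k=1: C(33,1)·0.05^1·0.95^32 = 0.319624
  k=2: C(33,2)·0.05^2·0.95^31 = 0.269157
P(X ≤ 2) = 0.772807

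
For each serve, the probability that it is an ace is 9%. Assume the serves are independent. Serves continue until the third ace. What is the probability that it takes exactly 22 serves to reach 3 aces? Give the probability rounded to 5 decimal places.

0.02551

Y = trial on which the third success occurs; negative binomial, r=3, p=0.09.
P(Y=22) = C(21,2) · p^3 · (1−p)^19
= 210 · 0.000729 · 0.16664 = 0.0255113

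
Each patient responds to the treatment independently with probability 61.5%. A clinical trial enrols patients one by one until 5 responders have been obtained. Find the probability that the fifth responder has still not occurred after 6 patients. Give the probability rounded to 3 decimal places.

0.743

Needing more than 6 patients ⇔ fewer than 5 successes in the first 6. With X ~ Binomial(6, 0.615), P(Y > 6) = P(X ≤ 4).
  k=0: C(6,0)·0.615^0·0.385^6 = 0.00326
  k=1: C(6,1)·0.615^1·0.385^5 = 0.03121
  k=2: C(6,2)·0.615^2·0.385^4 = 0.12465
  k=3: C(6,3)·0.615^3·0.385^3 = 0.26548
  k=4: C(6,4)·0.615^4·0.385^2 = 0.31806
P(X ≤ 4) = 0.74266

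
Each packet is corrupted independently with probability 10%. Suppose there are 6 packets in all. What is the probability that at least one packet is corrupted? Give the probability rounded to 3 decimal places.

0.469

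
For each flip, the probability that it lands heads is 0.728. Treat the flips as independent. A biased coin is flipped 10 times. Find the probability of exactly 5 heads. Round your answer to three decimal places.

0.077

X ~ Binomial(n=10, p=0.728).
P(X=5) = C(10,5) · p^5 · (1−p)^5
= 252 · 0.20448 · 0.0014888 = 0.07672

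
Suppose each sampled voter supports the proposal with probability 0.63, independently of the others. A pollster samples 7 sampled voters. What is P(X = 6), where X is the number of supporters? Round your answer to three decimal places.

X ~ Binomial(n=7, p=0.63).
P(X=6) = C(7,6) · p^6 · (1−p)^1
= 7 · 0.062524 · 0.37 = 0.16194

0.162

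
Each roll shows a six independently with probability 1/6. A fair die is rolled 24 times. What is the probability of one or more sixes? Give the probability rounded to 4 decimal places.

0.9874

P(at least one) = 1 − P(none) = 1 − (1 − 0.166667)^24
= 1 − 0.012579 = 0.987421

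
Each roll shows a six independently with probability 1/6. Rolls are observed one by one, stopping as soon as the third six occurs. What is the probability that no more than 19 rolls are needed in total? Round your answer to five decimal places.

Finishing within 19 rolls ⇔ at least 3 successes in the first 19. With X ~ Binomial(19, 0.166667), P(Y ≤ 19) = 1 − P(X ≤ 2).
  k=0: C(19,0)·0.166667^0·0.833333^19 = 0.0313009
  k=1: C(19,1)·0.166667^1·0.833333^18 = 0.1189433
  k=2: C(19,2)·0.166667^2·0.833333^17 = 0.2140979
1 − 0.3643421 = 0.6356579

0.63566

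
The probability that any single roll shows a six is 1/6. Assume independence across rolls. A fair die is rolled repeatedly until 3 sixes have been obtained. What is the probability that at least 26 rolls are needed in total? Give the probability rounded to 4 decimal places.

0.1887

Needing more than 25 rolls ⇔ fewer than 3 successes in the first 25. With X ~ Binomial(25, 0.166667), P(Y > 25) = P(X ≤ 2).
  k=0: C(25,0)·0.166667^0·0.833333^25 = 0.010483
  k=1: C(25,1)·0.166667^1·0.833333^24 = 0.052413
  k=2: C(25,2)·0.166667^2·0.833333^23 = 0.125791
P(X ≤ 2) = 0.188687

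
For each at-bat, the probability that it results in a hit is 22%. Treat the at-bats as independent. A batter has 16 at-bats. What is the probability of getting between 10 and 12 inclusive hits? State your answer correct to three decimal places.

X ~ Binomial(16, 0.22); P(10 ≤ X ≤ 12) = Σ C(16,k) p^k (1−p)^(16−k) over k:
  k=10: C(16,10)·0.22^10·0.78^6 = 0.00048
  k=11: C(16,11)·0.22^11·0.78^5 = 0.00007
  k=12: C(16,12)·0.22^12·0.78^4 = 0.00001
Total = 0.00056

0.001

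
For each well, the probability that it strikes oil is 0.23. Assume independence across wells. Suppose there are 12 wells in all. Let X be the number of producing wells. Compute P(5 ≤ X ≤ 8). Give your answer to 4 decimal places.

X ~ Binomial(12, 0.23); P(5 ≤ X ≤ 8) = Σ C(12,k) p^k (1−p)^(12−k) over k:
  k=5: C(12,5)·0.23^5·0.77^7 = 0.081809
  k=6: C(12,6)·0.23^6·0.77^6 = 0.028509
  k=7: C(12,7)·0.23^7·0.77^5 = 0.007299
  k=8: C(12,8)·0.23^8·0.77^4 = 0.001363
Total = 0.118980

0.1190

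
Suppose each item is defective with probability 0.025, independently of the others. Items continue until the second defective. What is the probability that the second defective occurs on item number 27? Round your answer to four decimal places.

0.0086

Y = trial on which the second success occurs; negative binomial, r=2, p=0.025.
P(Y=27) = C(26,1) · p^2 · (1−p)^25
= 26 · 0.000625 · 0.53103 = 0.008629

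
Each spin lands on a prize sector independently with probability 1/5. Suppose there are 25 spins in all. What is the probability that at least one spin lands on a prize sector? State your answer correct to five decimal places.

0.99622

P(at least one) = 1 − P(none) = 1 − (1 − 0.20)^25
= 1 − 0.0037779 = 0.9962221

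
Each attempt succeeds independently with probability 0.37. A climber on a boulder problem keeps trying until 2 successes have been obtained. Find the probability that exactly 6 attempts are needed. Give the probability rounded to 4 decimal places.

0.1078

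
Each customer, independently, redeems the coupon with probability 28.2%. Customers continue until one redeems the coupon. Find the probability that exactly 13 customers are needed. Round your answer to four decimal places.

0.0053

Geometric (trials to first success), p = 0.282.
P(Y = 13) = (1−p)^12 · p = 0.018771 · 0.282 = 0.005293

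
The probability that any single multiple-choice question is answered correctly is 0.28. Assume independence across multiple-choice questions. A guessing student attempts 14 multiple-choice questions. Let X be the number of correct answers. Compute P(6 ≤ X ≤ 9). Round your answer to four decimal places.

X ~ Binomial(14, 0.28); P(6 ≤ X ≤ 9) = Σ C(14,k) p^k (1−p)^(14−k) over k:
  k=6: C(14,6)·0.28^6·0.72^8 = 0.104511
  k=7: C(14,7)·0.28^7·0.72^7 = 0.046449
  k=8: C(14,8)·0.28^8·0.72^6 = 0.015806
  k=9: C(14,9)·0.28^9·0.72^5 = 0.004098
Total = 0.170864

0.1709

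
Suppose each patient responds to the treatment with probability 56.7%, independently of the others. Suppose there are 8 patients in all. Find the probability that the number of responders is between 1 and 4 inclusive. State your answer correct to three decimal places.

0.482

X ~ Binomial(8, 0.567); P(1 ≤ X ≤ 4) = Σ C(8,k) p^k (1−p)^(8−k) over k:
  k=1: C(8,1)·0.567^1·0.433^7 = 0.01294
  k=2: C(8,2)·0.567^2·0.433^6 = 0.05933
  k=3: C(8,3)·0.567^3·0.433^5 = 0.15537
  k=4: C(8,4)·0.567^4·0.433^4 = 0.25432
Total = 0.48197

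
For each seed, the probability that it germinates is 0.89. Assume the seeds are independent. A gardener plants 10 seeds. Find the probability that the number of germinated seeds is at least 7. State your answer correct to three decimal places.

X ~ Binomial(10, 0.89); P(X ≥ 7) = Σ C(10,k) p^k (1−p)^(10−k) over k:
  k=7: C(10,7)·0.89^7·0.11^3 = 0.07065
  k=8: C(10,8)·0.89^8·0.11^2 = 0.21435
  k=9: C(10,9)·0.89^9·0.11^1 = 0.38539
  k=10: C(10,10)·0.89^10·0.11^0 = 0.31182
Total = 0.98220

0.982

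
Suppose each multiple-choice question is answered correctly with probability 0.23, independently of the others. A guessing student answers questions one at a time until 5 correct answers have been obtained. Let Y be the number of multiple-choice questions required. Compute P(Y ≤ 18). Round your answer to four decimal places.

0.4012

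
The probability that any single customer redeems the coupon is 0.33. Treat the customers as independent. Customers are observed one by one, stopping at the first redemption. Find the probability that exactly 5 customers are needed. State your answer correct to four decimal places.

Geometric (trials to first success), p = 0.33.
P(Y = 5) = (1−p)^4 · p = 0.20151 · 0.33 = 0.066499

0.0665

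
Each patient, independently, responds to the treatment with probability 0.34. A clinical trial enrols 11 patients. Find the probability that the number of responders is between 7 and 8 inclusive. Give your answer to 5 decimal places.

X ~ Binomial(11, 0.34); P(7 ≤ X ≤ 8) = Σ C(11,k) p^k (1−p)^(11−k) over k:
  k=7: C(11,7)·0.34^7·0.66^4 = 0.0328884
  k=8: C(11,8)·0.34^8·0.66^3 = 0.0084712
Total = 0.0413596

0.04136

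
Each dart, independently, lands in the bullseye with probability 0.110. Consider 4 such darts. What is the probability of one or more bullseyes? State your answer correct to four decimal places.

P(at least one) = 1 − P(none) = 1 − (1 − 0.11)^4
= 1 − 0.627422 = 0.372578

0.3726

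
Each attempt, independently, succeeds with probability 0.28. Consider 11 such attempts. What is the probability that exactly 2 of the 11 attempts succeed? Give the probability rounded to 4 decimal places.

X ~ Binomial(n=11, p=0.28).
P(X=2) = C(11,2) · p^2 · (1−p)^9
= 55 · 0.0784 · 0.051999 = 0.224218

0.2242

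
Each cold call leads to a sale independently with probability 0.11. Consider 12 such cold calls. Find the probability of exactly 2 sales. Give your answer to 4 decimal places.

X ~ Binomial(n=12, p=0.11).
P(X=2) = C(12,2) · p^2 · (1−p)^10
= 66 · 0.0121 · 0.31182 = 0.249017

0.2490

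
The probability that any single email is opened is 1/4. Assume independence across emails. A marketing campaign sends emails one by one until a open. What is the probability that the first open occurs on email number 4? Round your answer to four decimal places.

Geometric (trials to first success), p = 0.25.
P(Y = 4) = (1−p)^3 · p = 0.42188 · 0.25 = 0.105469

0.1055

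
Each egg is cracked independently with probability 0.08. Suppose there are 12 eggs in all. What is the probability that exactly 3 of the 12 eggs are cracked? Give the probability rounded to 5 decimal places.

0.05318

X ~ Binomial(n=12, p=0.08).
P(X=3) = C(12,3) · p^3 · (1−p)^9
= 220 · 0.000512 · 0.47216 = 0.0531843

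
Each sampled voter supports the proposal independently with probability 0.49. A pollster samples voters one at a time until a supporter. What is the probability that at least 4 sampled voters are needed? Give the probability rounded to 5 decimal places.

0.13265

Y = number of sampled voters to the first success; geometric, p = 0.49.
P(Y > 3) = P(first 3 all fail) = (1−p)^3 = 0.1326510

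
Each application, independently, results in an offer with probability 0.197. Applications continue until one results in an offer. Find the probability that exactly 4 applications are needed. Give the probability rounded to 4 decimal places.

0.1020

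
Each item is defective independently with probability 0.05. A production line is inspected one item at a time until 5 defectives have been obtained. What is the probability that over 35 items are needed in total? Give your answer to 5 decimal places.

0.97097

Needing more than 35 items ⇔ fewer than 5 successes in the first 35. With X ~ Binomial(35, 0.05), P(Y > 35) = P(X ≤ 4).
  k=0: C(35,0)·0.05^0·0.95^35 = 0.1660834
  k=1: C(35,1)·0.05^1·0.95^34 = 0.3059431
  k=2: C(35,2)·0.05^2·0.95^33 = 0.2737385
  k=3: C(35,3)·0.05^3·0.95^32 = 0.1584802
  k=4: C(35,4)·0.05^4·0.95^31 = 0.0667285
P(X ≤ 4) = 0.9709737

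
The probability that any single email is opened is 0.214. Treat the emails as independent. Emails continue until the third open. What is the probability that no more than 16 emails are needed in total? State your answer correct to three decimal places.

Finishing within 16 emails ⇔ at least 3 successes in the first 16. With X ~ Binomial(16, 0.214), P(Y ≤ 16) = 1 − P(X ≤ 2).
  k=0: C(16,0)·0.214^0·0.786^16 = 0.02122
  k=1: C(16,1)·0.214^1·0.786^15 = 0.09244
  k=2: C(16,2)·0.214^2·0.786^14 = 0.18877
1 − 0.30243 = 0.69757

0.698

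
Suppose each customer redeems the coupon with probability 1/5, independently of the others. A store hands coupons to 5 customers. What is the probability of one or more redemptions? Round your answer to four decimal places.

P(at least one) = 1 − P(none) = 1 − (1 − 0.20)^5
= 1 − 0.327680 = 0.672320

0.6723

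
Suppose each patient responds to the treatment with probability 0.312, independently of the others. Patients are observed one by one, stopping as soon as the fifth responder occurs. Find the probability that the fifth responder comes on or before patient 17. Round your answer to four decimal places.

0.6519

Finishing within 17 patients ⇔ at least 5 successes in the first 17. With X ~ Binomial(17, 0.312), P(Y ≤ 17) = 1 − P(X ≤ 4).
  k=0: C(17,0)·0.312^0·0.688^17 = 0.001734
  k=1: C(17,1)·0.312^1·0.688^16 = 0.013367
  k=2: C(17,2)·0.312^2·0.688^15 = 0.048493
  k=3: C(17,3)·0.312^3·0.688^14 = 0.109954
  k=4: C(17,4)·0.312^4·0.688^13 = 0.174520
1 − 0.348067 = 0.651933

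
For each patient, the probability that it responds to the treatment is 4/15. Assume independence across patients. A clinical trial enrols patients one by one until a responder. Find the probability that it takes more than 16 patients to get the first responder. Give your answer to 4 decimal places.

0.0070

Y = number of patients to the first success; geometric, p = 0.266667.
P(Y > 16) = P(first 16 all fail) = (1−p)^16 = 0.006996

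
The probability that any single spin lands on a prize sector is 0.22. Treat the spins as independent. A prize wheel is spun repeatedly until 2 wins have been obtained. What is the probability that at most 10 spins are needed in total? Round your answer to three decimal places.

Finishing within 10 spins ⇔ at least 2 successes in the first 10. With X ~ Binomial(10, 0.22), P(Y ≤ 10) = 1 − P(X ≤ 1).
  k=0: C(10,0)·0.22^0·0.78^10 = 0.08336
  k=1: C(10,1)·0.22^1·0.78^9 = 0.23511
1 − 0.31847 = 0.68153

0.682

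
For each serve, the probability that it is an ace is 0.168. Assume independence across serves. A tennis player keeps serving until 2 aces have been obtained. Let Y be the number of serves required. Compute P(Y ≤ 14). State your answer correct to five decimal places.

Finishing within 14 serves ⇔ at least 2 successes in the first 14. With X ~ Binomial(14, 0.168), P(Y ≤ 14) = 1 − P(X ≤ 1).
  k=0: C(14,0)·0.168^0·0.832^14 = 0.0761599
  k=1: C(14,1)·0.168^1·0.832^13 = 0.2152983
1 − 0.2914582 = 0.7085418

0.70854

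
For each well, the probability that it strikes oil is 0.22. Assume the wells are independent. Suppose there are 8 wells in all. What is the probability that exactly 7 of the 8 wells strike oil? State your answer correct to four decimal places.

0.0002

X ~ Binomial(n=8, p=0.22).
P(X=7) = C(8,7) · p^7 · (1−p)^1
= 8 · 2.4944e-05 · 0.78 = 0.000156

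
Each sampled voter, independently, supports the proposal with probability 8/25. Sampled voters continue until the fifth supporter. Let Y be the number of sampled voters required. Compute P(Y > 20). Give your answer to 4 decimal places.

0.1827

Needing more than 20 sampled voters ⇔ fewer than 5 successes in the first 20. With X ~ Binomial(20, 0.32), P(Y > 20) = P(X ≤ 4).
  k=0: C(20,0)·0.32^0·0.68^20 = 0.000447
  k=1: C(20,1)·0.32^1·0.68^19 = 0.004206
  k=2: C(20,2)·0.32^2·0.68^18 = 0.018802
  k=3: C(20,3)·0.32^3·0.68^17 = 0.053089
  k=4: C(20,4)·0.32^4·0.68^16 = 0.106178
P(X ≤ 4) = 0.182723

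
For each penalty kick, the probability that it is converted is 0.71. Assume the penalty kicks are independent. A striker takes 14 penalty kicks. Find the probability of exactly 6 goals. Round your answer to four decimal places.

X ~ Binomial(n=14, p=0.71).
P(X=6) = C(14,6) · p^6 · (1−p)^8
= 3003 · 0.1281 · 5.0025e-05 = 0.019244

0.0192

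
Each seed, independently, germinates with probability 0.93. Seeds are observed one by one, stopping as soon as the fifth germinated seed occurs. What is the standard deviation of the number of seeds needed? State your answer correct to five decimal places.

Y = total seeds until the fifth success; negative binomial with r=5, p=0.93.
SD(Y) = √[r(1−p)/p²] = √(0.4046711) = 0.6361376

0.63614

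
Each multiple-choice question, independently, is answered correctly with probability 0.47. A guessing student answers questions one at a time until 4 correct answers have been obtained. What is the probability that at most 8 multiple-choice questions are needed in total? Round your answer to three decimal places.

Finishing within 8 multiple-choice questions ⇔ at least 4 successes in the first 8. With X ~ Binomial(8, 0.47), P(Y ≤ 8) = 1 − P(X ≤ 3).
  k=0: C(8,0)·0.47^0·0.53^8 = 0.00623
  k=1: C(8,1)·0.47^1·0.53^7 = 0.04417
  k=2: C(8,2)·0.47^2·0.53^6 = 0.13709
  k=3: C(8,3)·0.47^3·0.53^5 = 0.24314
1 − 0.43063 = 0.56937

0.569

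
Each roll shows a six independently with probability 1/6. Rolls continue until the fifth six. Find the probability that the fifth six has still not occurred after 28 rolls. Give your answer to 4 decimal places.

Needing more than 28 rolls ⇔ fewer than 5 successes in the first 28. With X ~ Binomial(28, 0.166667), P(Y > 28) = P(X ≤ 4).
  k=0: C(28,0)·0.166667^0·0.833333^28 = 0.006066
  k=1: C(28,1)·0.166667^1·0.833333^27 = 0.033971
  k=2: C(28,2)·0.166667^2·0.833333^26 = 0.091723
  k=3: C(28,3)·0.166667^3·0.833333^25 = 0.158986
  k=4: C(28,4)·0.166667^4·0.833333^24 = 0.198733
P(X ≤ 4) = 0.489479

0.4895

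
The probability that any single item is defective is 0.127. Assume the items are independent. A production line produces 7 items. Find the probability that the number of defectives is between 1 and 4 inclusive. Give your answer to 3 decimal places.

0.613

X ~ Binomial(7, 0.127); P(1 ≤ X ≤ 4) = Σ C(7,k) p^k (1−p)^(7−k) over k:
  k=1: C(7,1)·0.127^1·0.873^6 = 0.39354
  k=2: C(7,2)·0.127^2·0.873^5 = 0.17175
  k=3: C(7,3)·0.127^3·0.873^4 = 0.04164
  k=4: C(7,4)·0.127^4·0.873^3 = 0.00606
Total = 0.61299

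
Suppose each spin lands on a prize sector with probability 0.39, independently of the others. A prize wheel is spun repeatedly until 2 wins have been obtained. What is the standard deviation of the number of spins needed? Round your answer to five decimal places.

Y = total spins until the second success; negative binomial with r=2, p=0.39.
SD(Y) = √[r(1−p)/p²] = √(8.0210388) = 2.8321439

2.83214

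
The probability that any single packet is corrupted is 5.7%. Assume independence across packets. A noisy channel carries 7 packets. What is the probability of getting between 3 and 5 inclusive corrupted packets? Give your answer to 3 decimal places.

X ~ Binomial(7, 0.057); P(3 ≤ X ≤ 5) = Σ C(7,k) p^k (1−p)^(7−k) over k:
  k=3: C(7,3)·0.057^3·0.943^4 = 0.00513
  k=4: C(7,4)·0.057^4·0.943^3 = 0.00031
  k=5: C(7,5)·0.057^5·0.943^2 = 0.00001
Total = 0.00545

0.005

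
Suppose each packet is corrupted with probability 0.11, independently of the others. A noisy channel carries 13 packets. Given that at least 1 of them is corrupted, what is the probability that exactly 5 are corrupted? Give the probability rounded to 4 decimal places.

0.0105

X ~ Binomial(13, 0.11). Want P(X=5 | X≥1) = P(X=5) / P(X≥1).
P(X=5) = C(13,5)·0.11^5·0.89^8 = 0.008159
P(X≥1) = 1 − 0.219821 = 0.780179
Ratio = 0.008159 / 0.780179 = 0.010458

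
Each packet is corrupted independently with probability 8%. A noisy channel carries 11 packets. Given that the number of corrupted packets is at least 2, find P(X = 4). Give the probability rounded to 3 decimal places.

X ~ Binomial(11, 0.08). Want P(X=4 | X≥2) = P(X=4) / P(X≥2).
P(X=4) = C(11,4)·0.08^4·0.92^7 = 0.00754
P(X≥2) = 1 − 0.39964 − 0.38226 = 0.21810
Ratio = 0.00754 / 0.21810 = 0.03457

0.035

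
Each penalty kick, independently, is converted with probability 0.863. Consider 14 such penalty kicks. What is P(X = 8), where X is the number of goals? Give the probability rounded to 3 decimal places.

X ~ Binomial(n=14, p=0.863).
P(X=8) = C(14,8) · p^8 · (1−p)^6
= 3003 · 0.30767 · 6.6119e-06 = 0.00611

0.006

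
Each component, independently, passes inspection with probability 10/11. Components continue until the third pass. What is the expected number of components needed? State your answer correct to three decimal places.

3.300

Y = total components until the third success; negative binomial with r=3, p=0.909091.
E[Y] = r / p = 3 / 0.909091 = 3.30000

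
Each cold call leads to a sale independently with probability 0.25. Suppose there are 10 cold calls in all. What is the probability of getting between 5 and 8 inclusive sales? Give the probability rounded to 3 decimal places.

0.078

X ~ Binomial(10, 0.25); P(5 ≤ X ≤ 8) = Σ C(10,k) p^k (1−p)^(10−k) over k:
  k=5: C(10,5)·0.25^5·0.75^5 = 0.05840
  k=6: C(10,6)·0.25^6·0.75^4 = 0.01622
  k=7: C(10,7)·0.25^7·0.75^3 = 0.00309
  k=8: C(10,8)·0.25^8·0.75^2 = 0.00039
Total = 0.07810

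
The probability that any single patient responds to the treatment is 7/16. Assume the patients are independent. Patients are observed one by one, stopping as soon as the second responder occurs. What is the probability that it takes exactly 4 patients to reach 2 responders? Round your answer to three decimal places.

0.182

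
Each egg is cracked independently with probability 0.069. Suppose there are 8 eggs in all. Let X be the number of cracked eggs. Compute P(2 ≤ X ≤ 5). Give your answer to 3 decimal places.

X ~ Binomial(8, 0.069); P(2 ≤ X ≤ 5) = Σ C(8,k) p^k (1−p)^(8−k) over k:
  k=2: C(8,2)·0.069^2·0.931^6 = 0.08681
  k=3: C(8,3)·0.069^3·0.931^5 = 0.01287
  k=4: C(8,4)·0.069^4·0.931^4 = 0.00119
  k=5: C(8,5)·0.069^5·0.931^3 = 0.00007
Total = 0.10094

0.101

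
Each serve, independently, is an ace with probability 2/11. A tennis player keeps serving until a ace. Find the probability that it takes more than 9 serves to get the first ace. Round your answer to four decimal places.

0.1643

Y = number of serves to the first success; geometric, p = 0.181818.
P(Y > 9) = P(first 9 all fail) = (1−p)^9 = 0.164304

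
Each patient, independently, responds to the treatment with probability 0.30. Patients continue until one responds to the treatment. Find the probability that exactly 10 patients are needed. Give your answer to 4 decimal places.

Geometric (trials to first success), p = 0.30.
P(Y = 10) = (1−p)^9 · p = 0.040354 · 0.30 = 0.012106

0.0121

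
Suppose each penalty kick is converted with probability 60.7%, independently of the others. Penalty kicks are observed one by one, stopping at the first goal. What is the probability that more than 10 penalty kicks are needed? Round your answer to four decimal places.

Y = number of penalty kicks to the first success; geometric, p = 0.607.
P(Y > 10) = P(first 10 all fail) = (1−p)^10 = 0.000088

0.0001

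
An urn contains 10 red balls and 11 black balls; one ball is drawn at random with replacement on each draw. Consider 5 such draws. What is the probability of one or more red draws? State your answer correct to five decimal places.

0.96057

P(at least one) = 1 − P(none) = 1 − (1 − 0.476190)^5
= 1 − 0.0394336 = 0.9605664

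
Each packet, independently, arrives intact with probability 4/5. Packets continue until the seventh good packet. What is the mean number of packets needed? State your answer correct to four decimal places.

Y = total packets until the seventh success; negative binomial with r=7, p=0.80.
E[Y] = r / p = 7 / 0.80 = 8.750000

8.7500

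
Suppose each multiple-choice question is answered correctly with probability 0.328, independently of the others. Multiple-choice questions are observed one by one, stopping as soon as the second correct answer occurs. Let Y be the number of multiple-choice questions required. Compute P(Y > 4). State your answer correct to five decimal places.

Needing more than 4 multiple-choice questions ⇔ fewer than 2 successes in the first 4. With X ~ Binomial(4, 0.328), P(Y > 4) = P(X ≤ 1).
  k=0: C(4,0)·0.328^0·0.672^4 = 0.2039281
  k=1: C(4,1)·0.328^1·0.672^3 = 0.3981454
P(X ≤ 1) = 0.6020735

0.60207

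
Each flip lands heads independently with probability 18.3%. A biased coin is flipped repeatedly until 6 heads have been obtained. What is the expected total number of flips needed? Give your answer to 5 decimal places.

Y = total flips until the sixth success; negative binomial with r=6, p=0.183.
E[Y] = r / p = 6 / 0.183 = 32.7868852

32.78689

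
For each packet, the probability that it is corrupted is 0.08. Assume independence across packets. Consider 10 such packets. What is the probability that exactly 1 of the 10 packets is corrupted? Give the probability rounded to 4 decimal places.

X ~ Binomial(n=10, p=0.08).
P(X=1) = C(10,1) · p^1 · (1−p)^9
= 10 · 0.08 · 0.47216 = 0.377729

0.3777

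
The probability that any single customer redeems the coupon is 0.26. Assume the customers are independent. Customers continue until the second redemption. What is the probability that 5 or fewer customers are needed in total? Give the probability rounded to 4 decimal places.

0.3883

Finishing within 5 customers ⇔ at least 2 successes in the first 5. With X ~ Binomial(5, 0.26), P(Y ≤ 5) = 1 − P(X ≤ 1).
  k=0: C(5,0)·0.26^0·0.74^5 = 0.221901
  k=1: C(5,1)·0.26^1·0.74^4 = 0.389825
1 − 0.611726 = 0.388274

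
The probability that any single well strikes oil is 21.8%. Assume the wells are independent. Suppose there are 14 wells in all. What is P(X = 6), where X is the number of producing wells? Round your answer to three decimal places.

0.045

X ~ Binomial(n=14, p=0.218).
P(X=6) = C(14,6) · p^6 · (1−p)^8
= 3003 · 0.00010733 · 0.13985 = 0.04508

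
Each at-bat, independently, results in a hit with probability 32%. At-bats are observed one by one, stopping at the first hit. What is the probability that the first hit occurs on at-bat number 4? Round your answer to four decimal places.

0.1006

Geometric (trials to first success), p = 0.32.
P(Y = 4) = (1−p)^3 · p = 0.31443 · 0.32 = 0.100618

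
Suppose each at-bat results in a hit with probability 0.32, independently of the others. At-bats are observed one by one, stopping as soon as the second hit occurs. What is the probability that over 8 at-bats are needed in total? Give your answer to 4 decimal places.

0.2178

Needing more than 8 at-bats ⇔ fewer than 2 successes in the first 8. With X ~ Binomial(8, 0.32), P(Y > 8) = P(X ≤ 1).
  k=0: C(8,0)·0.32^0·0.68^8 = 0.045716
  k=1: C(8,1)·0.32^1·0.68^7 = 0.172109
P(X ≤ 1) = 0.217825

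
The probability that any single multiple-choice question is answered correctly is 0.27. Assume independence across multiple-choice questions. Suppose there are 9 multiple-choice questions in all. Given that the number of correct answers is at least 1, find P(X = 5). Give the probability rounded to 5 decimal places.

X ~ Binomial(9, 0.27). Want P(X=5 | X≥1) = P(X=5) / P(X≥1).
P(X=5) = C(9,5)·0.27^5·0.73^4 = 0.0513429
P(X≥1) = 1 − 0.0588716 = 0.9411284
Ratio = 0.0513429 / 0.9411284 = 0.0545547

0.05455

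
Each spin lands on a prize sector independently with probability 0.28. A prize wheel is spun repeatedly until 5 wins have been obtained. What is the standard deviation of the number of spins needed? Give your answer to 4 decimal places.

Y = total spins until the fifth success; negative binomial with r=5, p=0.28.
SD(Y) = √[r(1−p)/p²] = √(45.918367) = 6.776309

6.7763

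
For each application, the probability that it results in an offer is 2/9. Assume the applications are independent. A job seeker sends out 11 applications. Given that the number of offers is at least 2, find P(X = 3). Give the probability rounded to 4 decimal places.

X ~ Binomial(11, 0.222222). Want P(X=3 | X≥2) = P(X=3) / P(X≥2).
P(X=3) = C(11,3)·0.222222^3·0.777778^8 = 0.242488
P(X≥2) = 1 − 0.063010 − 0.198032 = 0.738958
Ratio = 0.242488 / 0.738958 = 0.328149

0.3281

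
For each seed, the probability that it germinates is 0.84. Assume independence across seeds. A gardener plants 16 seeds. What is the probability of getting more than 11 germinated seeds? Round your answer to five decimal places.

0.90118

X ~ Binomial(16, 0.84); P(X ≥ 12) = Σ C(16,k) p^k (1−p)^(16−k) over k:
  k=12: C(16,12)·0.84^12·0.16^4 = 0.1471983
  k=13: C(16,13)·0.84^13·0.16^3 = 0.2377818
  k=14: C(16,14)·0.84^14·0.16^2 = 0.2675046
  k=15: C(16,15)·0.84^15·0.16^1 = 0.1872532
  k=16: C(16,16)·0.84^16·0.16^0 = 0.0614425
Total = 0.9011804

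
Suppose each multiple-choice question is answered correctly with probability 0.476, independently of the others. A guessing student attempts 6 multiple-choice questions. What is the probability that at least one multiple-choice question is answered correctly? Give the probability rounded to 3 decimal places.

P(at least one) = 1 − P(none) = 1 − (1 − 0.476)^6
= 1 − 0.02070 = 0.97930

0.979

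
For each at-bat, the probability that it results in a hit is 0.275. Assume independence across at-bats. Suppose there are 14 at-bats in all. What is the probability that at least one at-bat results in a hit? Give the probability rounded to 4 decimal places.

0.9889

P(at least one) = 1 − P(none) = 1 − (1 − 0.275)^14
= 1 − 0.011085 = 0.988915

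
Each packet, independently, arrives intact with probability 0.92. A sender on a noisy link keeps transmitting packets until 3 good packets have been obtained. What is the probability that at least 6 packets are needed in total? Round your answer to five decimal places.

0.00453

Needing more than 5 packets ⇔ fewer than 3 successes in the first 5. With X ~ Binomial(5, 0.92), P(Y > 5) = P(X ≤ 2).
  k=0: C(5,0)·0.92^0·0.08^5 = 0.0000033
  k=1: C(5,1)·0.92^1·0.08^4 = 0.0001884
  k=2: C(5,2)·0.92^2·0.08^3 = 0.0043336
P(X ≤ 2) = 0.0045253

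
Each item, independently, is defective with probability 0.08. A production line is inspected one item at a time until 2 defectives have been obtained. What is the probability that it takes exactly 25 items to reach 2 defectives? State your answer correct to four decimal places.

0.0226

Y = trial on which the second success occurs; negative binomial, r=2, p=0.08.
P(Y=25) = C(24,1) · p^2 · (1−p)^23
= 24 · 0.0064 · 0.14693 = 0.022569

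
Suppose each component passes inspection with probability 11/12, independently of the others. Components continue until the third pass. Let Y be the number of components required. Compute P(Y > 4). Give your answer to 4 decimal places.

Needing more than 4 components ⇔ fewer than 3 successes in the first 4. With X ~ Binomial(4, 0.916667), P(Y > 4) = P(X ≤ 2).
  k=0: C(4,0)·0.916667^0·0.083333^4 = 0.000048
  k=1: C(4,1)·0.916667^1·0.083333^3 = 0.002122
  k=2: C(4,2)·0.916667^2·0.083333^2 = 0.035012
P(X ≤ 2) = 0.037182

0.0372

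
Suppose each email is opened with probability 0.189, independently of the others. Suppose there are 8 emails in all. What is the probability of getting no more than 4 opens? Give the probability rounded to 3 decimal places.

0.992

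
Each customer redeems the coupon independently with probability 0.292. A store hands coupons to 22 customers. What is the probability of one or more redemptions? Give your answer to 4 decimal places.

P(at least one) = 1 − P(none) = 1 − (1 − 0.292)^22
= 1 − 0.000502 = 0.999498

0.9995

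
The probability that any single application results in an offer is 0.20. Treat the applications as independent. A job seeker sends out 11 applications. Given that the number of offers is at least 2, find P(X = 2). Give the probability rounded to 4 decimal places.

X ~ Binomial(11, 0.20). Want P(X=2 | X≥2) = P(X=2) / P(X≥2).
P(X=2) = C(11,2)·0.20^2·0.80^9 = 0.295279
P(X≥2) = 1 − 0.085899 − 0.236223 = 0.677877
Ratio = 0.295279 / 0.677877 = 0.435593

0.4356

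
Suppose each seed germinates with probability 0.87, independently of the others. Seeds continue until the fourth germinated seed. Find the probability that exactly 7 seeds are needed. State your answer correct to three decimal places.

0.025

Y = trial on which the fourth success occurs; negative binomial, r=4, p=0.87.
P(Y=7) = C(6,3) · p^4 · (1−p)^3
= 20 · 0.5729 · 0.002197 = 0.02517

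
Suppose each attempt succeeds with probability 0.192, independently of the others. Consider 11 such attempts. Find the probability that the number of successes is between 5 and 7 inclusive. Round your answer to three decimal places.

0.043

X ~ Binomial(11, 0.192); P(5 ≤ X ≤ 7) = Σ C(11,k) p^k (1−p)^(11−k) over k:
  k=5: C(11,5)·0.192^5·0.808^6 = 0.03354
  k=6: C(11,6)·0.192^6·0.808^5 = 0.00797
  k=7: C(11,7)·0.192^7·0.808^4 = 0.00135
Total = 0.04287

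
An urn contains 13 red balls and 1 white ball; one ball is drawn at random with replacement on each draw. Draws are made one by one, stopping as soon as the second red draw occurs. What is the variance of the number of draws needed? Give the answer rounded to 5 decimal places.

Y = total draws until the second success; negative binomial with r=2, p=0.928571.
Var(Y) = r(1−p)/p² = 2·0.071429 / 0.928571² = 0.1656805

0.16568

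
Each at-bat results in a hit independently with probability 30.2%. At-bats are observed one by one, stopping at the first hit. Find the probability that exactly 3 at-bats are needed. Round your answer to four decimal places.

Geometric (trials to first success), p = 0.302.
P(Y = 3) = (1−p)^2 · p = 0.4872 · 0.302 = 0.147136

0.1471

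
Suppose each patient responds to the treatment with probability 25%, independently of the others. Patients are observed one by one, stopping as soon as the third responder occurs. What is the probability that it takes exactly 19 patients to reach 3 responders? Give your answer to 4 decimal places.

0.0240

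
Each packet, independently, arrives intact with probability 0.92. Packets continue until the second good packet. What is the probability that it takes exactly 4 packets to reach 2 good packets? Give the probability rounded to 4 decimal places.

Y = trial on which the second success occurs; negative binomial, r=2, p=0.92.
P(Y=4) = C(3,1) · p^2 · (1−p)^2
= 3 · 0.8464 · 0.0064 = 0.016251

0.0163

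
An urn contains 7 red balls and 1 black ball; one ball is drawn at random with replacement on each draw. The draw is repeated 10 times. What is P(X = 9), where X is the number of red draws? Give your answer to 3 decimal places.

0.376

X ~ Binomial(n=10, p=0.875).
P(X=9) = C(10,9) · p^9 · (1−p)^1
= 10 · 0.30066 · 0.125 = 0.37582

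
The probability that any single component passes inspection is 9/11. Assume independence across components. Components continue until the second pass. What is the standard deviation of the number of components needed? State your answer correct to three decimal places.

Y = total components until the second success; negative binomial with r=2, p=0.818182.
SD(Y) = √[r(1−p)/p²] = √(0.54321) = 0.73703

0.737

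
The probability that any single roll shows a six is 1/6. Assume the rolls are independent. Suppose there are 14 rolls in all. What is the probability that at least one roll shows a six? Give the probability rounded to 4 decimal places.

P(at least one) = 1 − P(none) = 1 − (1 − 0.166667)^14
= 1 − 0.077887 = 0.922113

0.9221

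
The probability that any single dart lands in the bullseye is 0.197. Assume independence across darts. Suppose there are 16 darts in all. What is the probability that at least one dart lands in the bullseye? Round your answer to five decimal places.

0.97012

P(at least one) = 1 − P(none) = 1 − (1 − 0.197)^16
= 1 − 0.0298847 = 0.9701153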